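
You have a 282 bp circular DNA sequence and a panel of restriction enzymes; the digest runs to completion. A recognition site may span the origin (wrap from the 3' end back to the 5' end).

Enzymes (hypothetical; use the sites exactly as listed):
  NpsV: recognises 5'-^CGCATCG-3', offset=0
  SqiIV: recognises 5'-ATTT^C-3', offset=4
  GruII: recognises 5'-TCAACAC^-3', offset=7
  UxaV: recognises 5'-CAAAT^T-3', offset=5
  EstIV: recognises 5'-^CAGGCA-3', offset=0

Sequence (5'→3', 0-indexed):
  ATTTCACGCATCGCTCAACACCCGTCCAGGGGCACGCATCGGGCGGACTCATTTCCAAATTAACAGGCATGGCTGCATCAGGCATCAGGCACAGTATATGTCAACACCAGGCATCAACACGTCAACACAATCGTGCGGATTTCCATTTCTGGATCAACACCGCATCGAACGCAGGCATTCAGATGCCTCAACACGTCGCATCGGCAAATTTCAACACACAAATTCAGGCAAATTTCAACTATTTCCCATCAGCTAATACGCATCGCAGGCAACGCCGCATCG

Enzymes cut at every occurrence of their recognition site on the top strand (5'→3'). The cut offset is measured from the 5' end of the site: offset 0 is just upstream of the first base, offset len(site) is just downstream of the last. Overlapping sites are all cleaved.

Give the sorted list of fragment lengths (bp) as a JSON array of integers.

Scan for sites:
  NpsV CGCATCG/0: at [6, 34, 160, 196, 258, 275] ⇒ [6, 34, 160, 196, 258, 275]
  SqiIV ATTTC/4: at [0, 50, 138, 144, 207, 231, 240] ⇒ [4, 54, 142, 148, 211, 235, 244]
  GruII TCAACAC/7: at [14, 100, 113, 121, 153, 187, 210] ⇒ [21, 107, 120, 128, 160, 194, 217]
  UxaV CAAATT/5: at [55, 204, 218, 228] ⇒ [60, 209, 223, 233]
  EstIV CAGGCA/0: at [63, 78, 85, 107, 171, 224, 265] ⇒ [63, 78, 85, 107, 171, 224, 265]

All cut coordinates (distinct, sorted): [4, 6, 21, 34, 54, 60, 63, 78, 85, 107, 120, 128, 142, 148, 160, 171, 194, 196, 209, 211, 217, 223, 224, 233, 235, 244, 258, 265, 275]

Fragment lengths:
  4→6: 2 bp
  6→21: 15 bp
  21→34: 13 bp
  34→54: 20 bp
  54→60: 6 bp
  60→63: 3 bp
  63→78: 15 bp
  78→85: 7 bp
  85→107: 22 bp
  107→120: 13 bp
  120→128: 8 bp
  128→142: 14 bp
  142→148: 6 bp
  148→160: 12 bp
  160→171: 11 bp
  171→194: 23 bp
  194→196: 2 bp
  196→209: 13 bp
  209→211: 2 bp
  211→217: 6 bp
  217→223: 6 bp
  223→224: 1 bp
  224→233: 9 bp
  233→235: 2 bp
  235→244: 9 bp
  244→258: 14 bp
  258→265: 7 bp
  265→275: 10 bp
  275→4 (wrap): 282-275+4 = 11 bp

[1,2,2,2,2,3,6,6,6,6,7,7,8,9,9,10,11,11,12,13,13,13,14,14,15,15,20,22,23]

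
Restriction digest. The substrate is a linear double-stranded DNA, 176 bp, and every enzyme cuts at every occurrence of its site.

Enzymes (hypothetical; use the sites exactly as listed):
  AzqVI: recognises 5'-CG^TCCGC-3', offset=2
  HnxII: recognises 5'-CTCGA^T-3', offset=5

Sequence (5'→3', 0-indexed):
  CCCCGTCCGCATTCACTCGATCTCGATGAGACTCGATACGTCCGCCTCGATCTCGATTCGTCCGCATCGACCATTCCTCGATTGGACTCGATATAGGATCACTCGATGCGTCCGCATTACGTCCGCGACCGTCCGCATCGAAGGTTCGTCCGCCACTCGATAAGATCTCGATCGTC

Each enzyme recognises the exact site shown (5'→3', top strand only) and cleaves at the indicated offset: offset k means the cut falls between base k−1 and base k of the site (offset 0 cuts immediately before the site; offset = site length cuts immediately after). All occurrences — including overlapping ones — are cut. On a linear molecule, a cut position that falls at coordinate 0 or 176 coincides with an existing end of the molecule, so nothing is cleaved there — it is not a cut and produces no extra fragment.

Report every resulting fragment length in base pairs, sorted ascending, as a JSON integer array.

[4,4,4,5,5,6,6,10,10,10,10,11,11,12,15,15,17,21]

Site scan:
  AzqVI (CGTCCGC, off=2): starts [3, 38, 58, 108, 119, 129, 146] → cuts [5, 40, 60, 110, 121, 131, 148]
  HnxII (CTCGAT, off=5): starts [15, 21, 31, 45, 51, 76, 86, 101, 155, 166] → cuts [20, 26, 36, 50, 56, 81, 91, 106, 160, 171]

Pooled cuts: [5, 20, 26, 36, 40, 50, 56, 60, 81, 91, 106, 110, 121, 131, 148, 160, 171]

Fragment lengths:
  [0,5): 5 bp
  [5,20): 15 bp
  [20,26): 6 bp
  [26,36): 10 bp
  [36,40): 4 bp
  [40,50): 10 bp
  [50,56): 6 bp
  [56,60): 4 bp
  [60,81): 21 bp
  [81,91): 10 bp
  [91,106): 15 bp
  [106,110): 4 bp
  [110,121): 11 bp
  [121,131): 10 bp
  [131,148): 17 bp
  [148,160): 12 bp
  [160,171): 11 bp
  [171,176): 5 bp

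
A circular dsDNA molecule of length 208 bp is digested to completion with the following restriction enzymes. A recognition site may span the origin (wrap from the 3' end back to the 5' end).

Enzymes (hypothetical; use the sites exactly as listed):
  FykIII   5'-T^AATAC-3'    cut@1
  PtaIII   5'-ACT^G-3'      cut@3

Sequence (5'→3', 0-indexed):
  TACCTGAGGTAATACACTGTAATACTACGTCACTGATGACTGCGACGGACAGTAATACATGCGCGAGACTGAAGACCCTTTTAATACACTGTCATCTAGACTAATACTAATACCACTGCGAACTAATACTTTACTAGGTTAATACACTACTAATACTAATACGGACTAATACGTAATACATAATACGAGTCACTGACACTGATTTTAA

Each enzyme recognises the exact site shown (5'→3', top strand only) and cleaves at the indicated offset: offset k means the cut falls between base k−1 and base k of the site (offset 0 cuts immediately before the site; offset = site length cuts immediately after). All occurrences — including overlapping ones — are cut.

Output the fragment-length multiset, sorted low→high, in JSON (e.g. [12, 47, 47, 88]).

[2,6,6,6,6,7,7,7,7,8,8,9,10,11,12,12,12,12,13,14,16,17]

Site scan:
  FykIII (TAATAC, off=1): starts [9, 19, 52, 81, 101, 107, 123, 139, 150, 156, 166, 173, 180, 205] → cuts [10, 20, 53, 82, 102, 108, 124, 140, 151, 157, 167, 174, 181, 206]
  PtaIII (ACTG, off=3): starts [15, 31, 38, 67, 87, 114, 191, 197] → cuts [18, 34, 41, 70, 90, 117, 194, 200]

All cut coordinates (distinct, sorted): [10, 18, 20, 34, 41, 53, 70, 82, 90, 102, 108, 117, 124, 140, 151, 157, 167, 174, 181, 194, 200, 206]

Fragments:
  10→18: 8 bp
  18→20: 2 bp
  20→34: 14 bp
  34→41: 7 bp
  41→53: 12 bp
  53→70: 17 bp
  70→82: 12 bp
  82→90: 8 bp
  90→102: 12 bp
  102→108: 6 bp
  108→117: 9 bp
  117→124: 7 bp
  124→140: 16 bp
  140→151: 11 bp
  151→157: 6 bp
  157→167: 10 bp
  167→174: 7 bp
  174→181: 7 bp
  181→194: 13 bp
  194→200: 6 bp
  200→206: 6 bp
  206→10 (wrap): 208-206+10 = 12 bp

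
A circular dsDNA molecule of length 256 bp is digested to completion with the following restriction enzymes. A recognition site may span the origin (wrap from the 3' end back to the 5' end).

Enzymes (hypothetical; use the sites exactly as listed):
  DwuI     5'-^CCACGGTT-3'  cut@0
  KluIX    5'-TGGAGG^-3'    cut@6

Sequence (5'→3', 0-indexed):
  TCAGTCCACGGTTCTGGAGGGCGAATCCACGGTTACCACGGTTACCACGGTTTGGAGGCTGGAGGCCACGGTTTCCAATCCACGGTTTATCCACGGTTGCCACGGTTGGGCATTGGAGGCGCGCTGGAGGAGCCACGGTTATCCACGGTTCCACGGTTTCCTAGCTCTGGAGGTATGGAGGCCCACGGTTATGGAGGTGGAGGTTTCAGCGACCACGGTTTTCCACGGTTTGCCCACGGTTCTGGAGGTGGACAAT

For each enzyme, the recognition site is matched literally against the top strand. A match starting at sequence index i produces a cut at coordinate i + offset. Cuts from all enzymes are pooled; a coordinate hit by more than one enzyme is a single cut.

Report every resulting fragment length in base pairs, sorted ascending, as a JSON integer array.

[1,2,6,6,7,8,8,9,9,9,9,10,10,11,11,11,13,14,14,15,15,15,20,23]

Scan for sites:
  DwuI (CCACGGTT, off=0): starts [5, 26, 35, 44, 65, 79, 90, 99, 132, 142, 150, 182, 212, 222, 233] → cuts [5, 26, 35, 44, 65, 79, 90, 99, 132, 142, 150, 182, 212, 222, 233]
  KluIX (TGGAGG, off=6): starts [14, 52, 59, 113, 124, 167, 175, 191, 197, 242] → cuts [20, 58, 65, 119, 130, 173, 181, 197, 203, 248]

All cut coordinates (distinct, sorted): [5, 20, 26, 35, 44, 58, 65, 79, 90, 99, 119, 130, 132, 142, 150, 173, 181, 182, 197, 203, 212, 222, 233, 248]

Fragments:
  5→20: 15 bp
  20→26: 6 bp
  26→35: 9 bp
  35→44: 9 bp
  44→58: 14 bp
  58→65: 7 bp
  65→79: 14 bp
  79→90: 11 bp
  90→99: 9 bp
  99→119: 20 bp
  119→130: 11 bp
  130→132: 2 bp
  132→142: 10 bp
  142→150: 8 bp
  150→173: 23 bp
  173→181: 8 bp
  181→182: 1 bp
  182→197: 15 bp
  197→203: 6 bp
  203→212: 9 bp
  212→222: 10 bp
  222→233: 11 bp
  233→248: 15 bp
  248→5 (wrap): 256-248+5 = 13 bp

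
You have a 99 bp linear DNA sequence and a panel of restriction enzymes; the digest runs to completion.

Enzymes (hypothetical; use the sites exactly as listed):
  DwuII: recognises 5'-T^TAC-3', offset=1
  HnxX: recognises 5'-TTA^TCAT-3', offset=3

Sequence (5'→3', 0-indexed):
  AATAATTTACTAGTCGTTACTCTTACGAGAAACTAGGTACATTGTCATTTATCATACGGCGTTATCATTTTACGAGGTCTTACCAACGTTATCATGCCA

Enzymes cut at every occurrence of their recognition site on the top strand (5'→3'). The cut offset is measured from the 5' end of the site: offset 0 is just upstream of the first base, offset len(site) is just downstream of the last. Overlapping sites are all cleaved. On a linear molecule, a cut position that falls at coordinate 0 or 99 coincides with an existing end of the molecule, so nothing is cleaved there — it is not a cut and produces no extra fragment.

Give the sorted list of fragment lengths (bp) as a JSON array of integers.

[6,6,7,8,10,10,11,13,28]

Scan for sites:
  DwuII (TTAC, off=1): starts [6, 16, 22, 69, 79] → cuts [7, 17, 23, 70, 80]
  HnxX (TTATCAT, off=3): starts [48, 61, 88] → cuts [51, 64, 91]

Pooled cuts: [7, 17, 23, 51, 64, 70, 80, 91]

Fragments:
  [0,7): 7 bp
  [7,17): 10 bp
  [17,23): 6 bp
  [23,51): 28 bp
  [51,64): 13 bp
  [64,70): 6 bp
  [70,80): 10 bp
  [80,91): 11 bp
  [91,99): 8 bp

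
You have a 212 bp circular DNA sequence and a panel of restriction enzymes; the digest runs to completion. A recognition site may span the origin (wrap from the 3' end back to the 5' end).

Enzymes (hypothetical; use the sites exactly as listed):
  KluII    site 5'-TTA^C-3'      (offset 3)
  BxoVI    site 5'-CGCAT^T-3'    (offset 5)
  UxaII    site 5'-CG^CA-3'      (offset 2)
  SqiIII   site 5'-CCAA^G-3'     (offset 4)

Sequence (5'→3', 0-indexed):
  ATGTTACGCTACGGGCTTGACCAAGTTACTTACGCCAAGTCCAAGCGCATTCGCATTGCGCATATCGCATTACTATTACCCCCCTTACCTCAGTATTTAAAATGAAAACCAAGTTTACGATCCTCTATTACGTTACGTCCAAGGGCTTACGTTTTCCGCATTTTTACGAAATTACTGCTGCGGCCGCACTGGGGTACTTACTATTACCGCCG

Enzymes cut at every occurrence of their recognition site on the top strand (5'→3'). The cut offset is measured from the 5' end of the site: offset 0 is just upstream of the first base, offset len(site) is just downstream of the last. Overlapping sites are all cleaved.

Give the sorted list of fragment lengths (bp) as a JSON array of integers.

[2,3,3,3,3,3,3,4,4,4,5,5,5,6,6,6,6,7,7,7,8,9,9,12,12,13,14,18,25]

Per-enzyme occurrences:
  KluII TTAC/3: at [3, 25, 29, 69, 75, 84, 114, 127, 132, 146, 163, 171, 197, 203] ⇒ [6, 28, 32, 72, 78, 87, 117, 130, 135, 149, 166, 174, 200, 206]
  BxoVI CGCATT/5: at [45, 51, 65, 156] ⇒ [50, 56, 70, 161]
  UxaII CGCA/2: at [45, 51, 58, 65, 156, 184] ⇒ [47, 53, 60, 67, 158, 186]
  SqiIII CCAAG/4: at [20, 34, 40, 108, 138] ⇒ [24, 38, 44, 112, 142]

All cut coordinates (distinct, sorted): [6, 24, 28, 32, 38, 44, 47, 50, 53, 56, 60, 67, 70, 72, 78, 87, 112, 117, 130, 135, 142, 149, 158, 161, 166, 174, 186, 200, 206]

Fragment lengths:
  6→24: 18 bp
  24→28: 4 bp
  28→32: 4 bp
  32→38: 6 bp
  38→44: 6 bp
  44→47: 3 bp
  47→50: 3 bp
  50→53: 3 bp
  53→56: 3 bp
  56→60: 4 bp
  60→67: 7 bp
  67→70: 3 bp
  70→72: 2 bp
  72→78: 6 bp
  78→87: 9 bp
  87→112: 25 bp
  112→117: 5 bp
  117→130: 13 bp
  130→135: 5 bp
  135→142: 7 bp
  142→149: 7 bp
  149→158: 9 bp
  158→161: 3 bp
  161→166: 5 bp
  166→174: 8 bp
  174→186: 12 bp
  186→200: 14 bp
  200→206: 6 bp
  206→6 (wrap): 212-206+6 = 12 bp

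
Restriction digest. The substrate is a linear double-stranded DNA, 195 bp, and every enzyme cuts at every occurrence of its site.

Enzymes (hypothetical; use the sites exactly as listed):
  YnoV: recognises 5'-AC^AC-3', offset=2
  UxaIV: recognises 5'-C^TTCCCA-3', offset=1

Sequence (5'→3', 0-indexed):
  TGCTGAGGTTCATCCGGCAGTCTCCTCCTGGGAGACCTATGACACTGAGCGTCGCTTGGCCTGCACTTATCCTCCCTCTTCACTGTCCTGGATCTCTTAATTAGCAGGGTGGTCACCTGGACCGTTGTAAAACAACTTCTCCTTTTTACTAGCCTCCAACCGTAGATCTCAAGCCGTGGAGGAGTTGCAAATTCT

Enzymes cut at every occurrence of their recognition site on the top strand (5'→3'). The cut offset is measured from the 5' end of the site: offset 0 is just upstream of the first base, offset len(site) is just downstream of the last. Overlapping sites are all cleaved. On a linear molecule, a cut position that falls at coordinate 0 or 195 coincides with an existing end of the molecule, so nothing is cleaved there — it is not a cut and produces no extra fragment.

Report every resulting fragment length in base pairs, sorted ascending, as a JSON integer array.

[43,152]

Site scan:
  YnoV ACAC/2: at [41] ⇒ [43]
  UxaIV (CTTCCCA, off=1): no sites

Pooled cuts: [43]

Fragment lengths:
  [0,43): 43 bp
  [43,195): 152 bp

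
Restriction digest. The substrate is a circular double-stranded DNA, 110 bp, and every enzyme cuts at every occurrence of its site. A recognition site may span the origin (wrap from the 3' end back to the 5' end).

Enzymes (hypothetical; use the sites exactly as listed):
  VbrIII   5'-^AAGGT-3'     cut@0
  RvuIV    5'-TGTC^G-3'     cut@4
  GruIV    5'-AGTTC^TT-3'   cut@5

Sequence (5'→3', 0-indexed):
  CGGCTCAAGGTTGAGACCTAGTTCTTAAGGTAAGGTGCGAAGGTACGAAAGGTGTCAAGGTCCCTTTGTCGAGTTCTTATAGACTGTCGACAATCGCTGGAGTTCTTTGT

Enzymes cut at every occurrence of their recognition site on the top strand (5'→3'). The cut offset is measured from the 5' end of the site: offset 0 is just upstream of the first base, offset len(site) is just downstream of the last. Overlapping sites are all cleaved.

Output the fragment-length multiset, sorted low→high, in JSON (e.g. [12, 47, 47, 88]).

[2,5,5,6,6,8,8,9,12,14,17,18]

Scan for sites:
  VbrIII (AAGGT, off=0): starts [6, 26, 31, 39, 48, 56] → cuts [6, 26, 31, 39, 48, 56]
  RvuIV (TGTCG, off=4): starts [66, 84, 107] → cuts [1, 70, 88]
  GruIV (AGTTCTT, off=5): starts [19, 71, 100] → cuts [24, 76, 105]

Pooled cuts: [1, 6, 24, 26, 31, 39, 48, 56, 70, 76, 88, 105]

Fragments:
  1→6: 5 bp
  6→24: 18 bp
  24→26: 2 bp
  26→31: 5 bp
  31→39: 8 bp
  39→48: 9 bp
  48→56: 8 bp
  56→70: 14 bp
  70→76: 6 bp
  76→88: 12 bp
  88→105: 17 bp
  105→1 (wrap): 110-105+1 = 6 bp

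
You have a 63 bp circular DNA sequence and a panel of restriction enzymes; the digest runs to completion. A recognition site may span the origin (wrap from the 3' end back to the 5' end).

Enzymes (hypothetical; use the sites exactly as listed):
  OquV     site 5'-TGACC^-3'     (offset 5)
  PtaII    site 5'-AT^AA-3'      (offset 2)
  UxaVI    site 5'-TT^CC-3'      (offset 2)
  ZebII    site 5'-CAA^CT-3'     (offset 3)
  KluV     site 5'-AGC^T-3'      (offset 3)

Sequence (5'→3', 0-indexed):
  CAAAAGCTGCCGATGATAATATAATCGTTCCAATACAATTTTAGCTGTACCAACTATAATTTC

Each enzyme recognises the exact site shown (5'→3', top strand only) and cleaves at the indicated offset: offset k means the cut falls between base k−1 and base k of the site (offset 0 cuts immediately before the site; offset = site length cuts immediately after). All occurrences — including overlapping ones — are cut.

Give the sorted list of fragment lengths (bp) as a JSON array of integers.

Scan for sites:
  OquV (TGACC, off=5): no sites
  PtaII ATAA/2: at [15, 20, 55] ⇒ [17, 22, 57]
  UxaVI TTCC/2: at [27, 60] ⇒ [29, 62]
  ZebII CAACT/3: at [50] ⇒ [53]
  KluV AGCT/3: at [4, 42] ⇒ [7, 45]

All cut coordinates (distinct, sorted): [7, 17, 22, 29, 45, 53, 57, 62]

Fragment lengths:
  7→17: 10 bp
  17→22: 5 bp
  22→29: 7 bp
  29→45: 16 bp
  45→53: 8 bp
  53→57: 4 bp
  57→62: 5 bp
  62→7 (wrap): 63-62+7 = 8 bp

[4,5,5,7,8,8,10,16]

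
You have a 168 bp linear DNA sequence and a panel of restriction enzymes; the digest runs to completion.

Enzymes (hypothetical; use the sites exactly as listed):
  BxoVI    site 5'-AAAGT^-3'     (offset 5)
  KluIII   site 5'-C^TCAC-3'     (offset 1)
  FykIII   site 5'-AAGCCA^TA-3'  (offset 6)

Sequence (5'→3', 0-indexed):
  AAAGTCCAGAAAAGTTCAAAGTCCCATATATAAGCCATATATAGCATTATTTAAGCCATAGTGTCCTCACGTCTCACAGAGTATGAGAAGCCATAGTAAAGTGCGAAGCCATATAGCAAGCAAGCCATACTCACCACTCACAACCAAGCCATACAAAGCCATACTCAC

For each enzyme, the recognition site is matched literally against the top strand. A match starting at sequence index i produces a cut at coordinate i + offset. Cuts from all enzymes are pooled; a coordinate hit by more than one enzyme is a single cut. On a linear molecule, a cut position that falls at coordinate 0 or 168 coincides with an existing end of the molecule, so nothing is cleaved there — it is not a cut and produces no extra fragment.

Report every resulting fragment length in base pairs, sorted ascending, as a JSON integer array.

Scan for sites:
  BxoVI AAAGT/5: at [0, 10, 17, 97] ⇒ [5, 15, 22, 102]
  KluIII CTCAC/1: at [65, 72, 129, 136, 163] ⇒ [66, 73, 130, 137, 164]
  FykIII AAGCCATA/6: at [31, 52, 87, 105, 121, 145, 155] ⇒ [37, 58, 93, 111, 127, 151, 161]

Pooled cuts: [5, 15, 22, 37, 58, 66, 73, 93, 102, 111, 127, 130, 137, 151, 161, 164]

Fragment lengths:
  [0,5): 5 bp
  [5,15): 10 bp
  [15,22): 7 bp
  [22,37): 15 bp
  [37,58): 21 bp
  [58,66): 8 bp
  [66,73): 7 bp
  [73,93): 20 bp
  [93,102): 9 bp
  [102,111): 9 bp
  [111,127): 16 bp
  [127,130): 3 bp
  [130,137): 7 bp
  [137,151): 14 bp
  [151,161): 10 bp
  [161,164): 3 bp
  [164,168): 4 bp

[3,3,4,5,7,7,7,8,9,9,10,10,14,15,16,20,21]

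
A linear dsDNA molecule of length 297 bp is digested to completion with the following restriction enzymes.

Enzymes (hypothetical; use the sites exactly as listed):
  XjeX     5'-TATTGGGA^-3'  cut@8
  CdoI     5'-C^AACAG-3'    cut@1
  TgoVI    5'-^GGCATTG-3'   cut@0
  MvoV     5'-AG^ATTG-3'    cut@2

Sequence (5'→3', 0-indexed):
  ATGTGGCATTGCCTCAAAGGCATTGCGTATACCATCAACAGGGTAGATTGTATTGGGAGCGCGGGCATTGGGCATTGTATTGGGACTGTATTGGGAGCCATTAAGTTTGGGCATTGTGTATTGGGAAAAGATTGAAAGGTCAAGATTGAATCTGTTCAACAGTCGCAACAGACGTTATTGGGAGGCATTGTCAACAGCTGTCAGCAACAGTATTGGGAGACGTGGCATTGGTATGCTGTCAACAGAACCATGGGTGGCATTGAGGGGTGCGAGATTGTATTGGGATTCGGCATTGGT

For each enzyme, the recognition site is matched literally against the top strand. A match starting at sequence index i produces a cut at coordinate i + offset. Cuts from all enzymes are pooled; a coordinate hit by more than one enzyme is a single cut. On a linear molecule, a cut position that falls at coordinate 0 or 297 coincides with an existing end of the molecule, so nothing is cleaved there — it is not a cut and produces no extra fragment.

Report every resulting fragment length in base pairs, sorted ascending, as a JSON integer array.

[3,4,4,5,5,7,9,9,9,10,11,12,12,13,13,13,13,14,14,15,15,17,17,17,18,18]

Site scan:
  XjeX TATTGGGA/8: at [50, 77, 88, 118, 175, 210, 277] ⇒ [58, 85, 96, 126, 183, 218, 285]
  CdoI CAACAG/1: at [35, 156, 165, 191, 204, 239] ⇒ [36, 157, 166, 192, 205, 240]
  TgoVI GGCATTG/0: at [4, 18, 63, 70, 109, 183, 223, 255, 288] ⇒ [4, 18, 63, 70, 109, 183, 223, 255, 288]
  MvoV AGATTG/2: at [44, 128, 142, 271] ⇒ [46, 130, 144, 273]

Pooled cuts: [4, 18, 36, 46, 58, 63, 70, 85, 96, 109, 126, 130, 144, 157, 166, 183, 192, 205, 218, 223, 240, 255, 273, 285, 288]

Fragment lengths:
  [0,4): 4 bp
  [4,18): 14 bp
  [18,36): 18 bp
  [36,46): 10 bp
  [46,58): 12 bp
  [58,63): 5 bp
  [63,70): 7 bp
  [70,85): 15 bp
  [85,96): 11 bp
  [96,109): 13 bp
  [109,126): 17 bp
  [126,130): 4 bp
  [130,144): 14 bp
  [144,157): 13 bp
  [157,166): 9 bp
  [166,183): 17 bp
  [183,192): 9 bp
  [192,205): 13 bp
  [205,218): 13 bp
  [218,223): 5 bp
  [223,240): 17 bp
  [240,255): 15 bp
  [255,273): 18 bp
  [273,285): 12 bp
  [285,288): 3 bp
  [288,297): 9 bp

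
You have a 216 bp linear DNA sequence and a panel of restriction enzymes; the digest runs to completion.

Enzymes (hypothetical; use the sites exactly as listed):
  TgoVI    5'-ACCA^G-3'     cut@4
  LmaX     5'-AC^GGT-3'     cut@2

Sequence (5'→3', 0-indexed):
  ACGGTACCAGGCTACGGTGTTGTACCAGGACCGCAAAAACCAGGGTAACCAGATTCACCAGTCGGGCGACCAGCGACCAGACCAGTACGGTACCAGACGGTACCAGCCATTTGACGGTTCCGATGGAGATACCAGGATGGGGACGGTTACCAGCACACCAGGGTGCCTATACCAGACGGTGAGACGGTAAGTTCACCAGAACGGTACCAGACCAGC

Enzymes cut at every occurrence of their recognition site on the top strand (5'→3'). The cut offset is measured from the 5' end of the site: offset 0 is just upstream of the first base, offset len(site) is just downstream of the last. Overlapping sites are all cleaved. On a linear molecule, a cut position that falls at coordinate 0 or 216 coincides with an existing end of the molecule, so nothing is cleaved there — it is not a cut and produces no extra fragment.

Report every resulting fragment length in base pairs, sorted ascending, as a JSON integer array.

[2,2,3,3,4,4,5,5,6,7,7,7,7,7,8,8,8,9,9,10,10,12,12,13,14,15,19]

Per-enzyme occurrences:
  TgoVI (ACCAG, off=4): starts [5, 23, 38, 47, 56, 68, 75, 80, 91, 101, 130, 148, 156, 170, 194, 205, 210] → cuts [9, 27, 42, 51, 60, 72, 79, 84, 95, 105, 134, 152, 160, 174, 198, 209, 214]
  LmaX (ACGGT, off=2): starts [0, 13, 86, 96, 113, 142, 175, 183, 200] → cuts [2, 15, 88, 98, 115, 144, 177, 185, 202]

All cut coordinates (distinct, sorted): [2, 9, 15, 27, 42, 51, 60, 72, 79, 84, 88, 95, 98, 105, 115, 134, 144, 152, 160, 174, 177, 185, 198, 202, 209, 214]

Fragment lengths:
  [0,2): 2 bp
  [2,9): 7 bp
  [9,15): 6 bp
  [15,27): 12 bp
  [27,42): 15 bp
  [42,51): 9 bp
  [51,60): 9 bp
  [60,72): 12 bp
  [72,79): 7 bp
  [79,84): 5 bp
  [84,88): 4 bp
  [88,95): 7 bp
  [95,98): 3 bp
  [98,105): 7 bp
  [105,115): 10 bp
  [115,134): 19 bp
  [134,144): 10 bp
  [144,152): 8 bp
  [152,160): 8 bp
  [160,174): 14 bp
  [174,177): 3 bp
  [177,185): 8 bp
  [185,198): 13 bp
  [198,202): 4 bp
  [202,209): 7 bp
  [209,214): 5 bp
  [214,216): 2 bp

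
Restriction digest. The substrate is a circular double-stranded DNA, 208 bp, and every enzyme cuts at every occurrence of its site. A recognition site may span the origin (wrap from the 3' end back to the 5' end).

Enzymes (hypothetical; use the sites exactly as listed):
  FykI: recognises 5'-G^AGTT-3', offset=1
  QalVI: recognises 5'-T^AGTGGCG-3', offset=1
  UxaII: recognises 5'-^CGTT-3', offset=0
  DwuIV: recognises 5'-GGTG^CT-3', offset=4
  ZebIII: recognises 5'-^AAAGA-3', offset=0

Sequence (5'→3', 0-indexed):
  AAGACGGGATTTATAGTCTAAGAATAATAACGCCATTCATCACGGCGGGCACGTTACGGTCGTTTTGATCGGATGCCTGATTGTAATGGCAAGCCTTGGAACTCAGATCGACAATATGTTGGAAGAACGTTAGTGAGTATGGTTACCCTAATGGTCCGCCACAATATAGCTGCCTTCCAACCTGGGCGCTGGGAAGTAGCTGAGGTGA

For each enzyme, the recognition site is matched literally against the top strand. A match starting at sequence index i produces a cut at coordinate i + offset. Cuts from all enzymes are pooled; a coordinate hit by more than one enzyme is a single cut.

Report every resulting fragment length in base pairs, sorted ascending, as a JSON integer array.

Scan for sites:
  FykI (GAGTT, off=1): no sites
  QalVI (TAGTGGCG, off=1): no sites
  UxaII (CGTT, off=0): starts [51, 60, 127] → cuts [51, 60, 127]
  DwuIV (GGTGCT, off=4): no sites
  ZebIII (AAAGA, off=0): starts [207] → cuts [207]

Pooled cuts: [51, 60, 127, 207]

Fragments:
  51→60: 9 bp
  60→127: 67 bp
  127→207: 80 bp
  207→51 (wrap): 208-207+51 = 52 bp

[9,52,67,80]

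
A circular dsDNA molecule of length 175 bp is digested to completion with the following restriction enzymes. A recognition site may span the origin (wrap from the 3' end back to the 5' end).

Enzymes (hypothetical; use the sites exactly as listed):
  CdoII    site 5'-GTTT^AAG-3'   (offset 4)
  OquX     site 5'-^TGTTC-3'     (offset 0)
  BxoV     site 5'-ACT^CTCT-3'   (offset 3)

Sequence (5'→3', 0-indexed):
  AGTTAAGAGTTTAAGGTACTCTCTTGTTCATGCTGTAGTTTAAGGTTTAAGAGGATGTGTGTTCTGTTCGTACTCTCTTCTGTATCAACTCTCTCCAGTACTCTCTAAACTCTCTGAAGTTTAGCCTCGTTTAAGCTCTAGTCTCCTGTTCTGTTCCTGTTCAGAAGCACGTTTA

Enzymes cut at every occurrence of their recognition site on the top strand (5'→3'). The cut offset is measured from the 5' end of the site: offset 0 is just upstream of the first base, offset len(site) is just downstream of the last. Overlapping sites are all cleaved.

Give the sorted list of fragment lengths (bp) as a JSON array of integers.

Site scan:
  CdoII GTTTAAG/4: at [8, 37, 44, 128, 170] ⇒ [12, 41, 48, 132, 174]
  OquX TGTTC/0: at [24, 59, 64, 146, 151, 157] ⇒ [24, 59, 64, 146, 151, 157]
  BxoV ACTCTCT/3: at [17, 71, 87, 99, 108] ⇒ [20, 74, 90, 102, 111]

All cut coordinates (distinct, sorted): [12, 20, 24, 41, 48, 59, 64, 74, 90, 102, 111, 132, 146, 151, 157, 174]

Fragment lengths:
  12→20: 8 bp
  20→24: 4 bp
  24→41: 17 bp
  41→48: 7 bp
  48→59: 11 bp
  59→64: 5 bp
  64→74: 10 bp
  74→90: 16 bp
  90→102: 12 bp
  102→111: 9 bp
  111→132: 21 bp
  132→146: 14 bp
  146→151: 5 bp
  151→157: 6 bp
  157→174: 17 bp
  174→12 (wrap): 175-174+12 = 13 bp

[4,5,5,6,7,8,9,10,11,12,13,14,16,17,17,21]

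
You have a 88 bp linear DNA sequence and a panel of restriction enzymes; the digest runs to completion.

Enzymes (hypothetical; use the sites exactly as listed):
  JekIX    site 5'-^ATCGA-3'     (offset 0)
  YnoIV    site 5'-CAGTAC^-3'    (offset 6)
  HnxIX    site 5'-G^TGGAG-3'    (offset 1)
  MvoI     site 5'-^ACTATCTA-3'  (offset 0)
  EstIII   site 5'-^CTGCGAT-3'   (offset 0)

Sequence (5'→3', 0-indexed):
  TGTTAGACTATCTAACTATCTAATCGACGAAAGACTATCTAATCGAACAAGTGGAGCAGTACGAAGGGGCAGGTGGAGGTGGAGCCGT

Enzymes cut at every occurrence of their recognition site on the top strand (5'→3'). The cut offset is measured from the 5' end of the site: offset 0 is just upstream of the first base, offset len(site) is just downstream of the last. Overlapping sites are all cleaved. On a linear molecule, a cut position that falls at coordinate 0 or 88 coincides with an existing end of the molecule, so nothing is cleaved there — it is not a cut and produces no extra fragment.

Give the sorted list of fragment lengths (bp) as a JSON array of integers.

Scan for sites:
  JekIX (ATCGA, off=0): starts [22, 41] → cuts [22, 41]
  YnoIV (CAGTAC, off=6): starts [56] → cuts [62]
  HnxIX (GTGGAG, off=1): starts [50, 72, 78] → cuts [51, 73, 79]
  MvoI (ACTATCTA, off=0): starts [6, 14, 33] → cuts [6, 14, 33]
  EstIII (CTGCGAT, off=0): no sites

Pooled cuts: [6, 14, 22, 33, 41, 51, 62, 73, 79]

Fragments:
  [0,6): 6 bp
  [6,14): 8 bp
  [14,22): 8 bp
  [22,33): 11 bp
  [33,41): 8 bp
  [41,51): 10 bp
  [51,62): 11 bp
  [62,73): 11 bp
  [73,79): 6 bp
  [79,88): 9 bp

[6,6,8,8,8,9,10,11,11,11]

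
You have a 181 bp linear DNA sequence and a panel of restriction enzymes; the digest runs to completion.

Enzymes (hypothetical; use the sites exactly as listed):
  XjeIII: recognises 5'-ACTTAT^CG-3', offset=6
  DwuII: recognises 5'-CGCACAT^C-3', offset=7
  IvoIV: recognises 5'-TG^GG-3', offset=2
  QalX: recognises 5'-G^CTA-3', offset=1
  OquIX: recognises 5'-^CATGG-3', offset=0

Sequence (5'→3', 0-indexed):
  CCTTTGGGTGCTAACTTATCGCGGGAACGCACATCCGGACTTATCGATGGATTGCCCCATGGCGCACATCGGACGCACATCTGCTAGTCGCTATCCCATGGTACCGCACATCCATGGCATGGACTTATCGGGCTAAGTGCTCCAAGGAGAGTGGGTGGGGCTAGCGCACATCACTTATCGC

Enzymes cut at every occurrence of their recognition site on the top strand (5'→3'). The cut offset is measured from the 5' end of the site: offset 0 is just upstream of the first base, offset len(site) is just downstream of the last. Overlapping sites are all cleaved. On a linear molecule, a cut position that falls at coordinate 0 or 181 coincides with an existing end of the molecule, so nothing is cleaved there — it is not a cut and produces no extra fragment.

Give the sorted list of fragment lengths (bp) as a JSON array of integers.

Per-enzyme occurrences:
  XjeIII ACTTATCG/6: at [13, 38, 122, 172] ⇒ [19, 44, 128, 178]
  DwuII CGCACATC/7: at [27, 62, 73, 104, 164] ⇒ [34, 69, 80, 111, 171]
  IvoIV TGGG/2: at [4, 151, 155] ⇒ [6, 153, 157]
  QalX GCTA/1: at [9, 82, 89, 131, 159] ⇒ [10, 83, 90, 132, 160]
  OquIX CATGG/0: at [57, 96, 112, 117] ⇒ [57, 96, 112, 117]

All cut coordinates (distinct, sorted): [6, 10, 19, 34, 44, 57, 69, 80, 83, 90, 96, 111, 112, 117, 128, 132, 153, 157, 160, 171, 178]

Fragments:
  [0,6): 6 bp
  [6,10): 4 bp
  [10,19): 9 bp
  [19,34): 15 bp
  [34,44): 10 bp
  [44,57): 13 bp
  [57,69): 12 bp
  [69,80): 11 bp
  [80,83): 3 bp
  [83,90): 7 bp
  [90,96): 6 bp
  [96,111): 15 bp
  [111,112): 1 bp
  [112,117): 5 bp
  [117,128): 11 bp
  [128,132): 4 bp
  [132,153): 21 bp
  [153,157): 4 bp
  [157,160): 3 bp
  [160,171): 11 bp
  [171,178): 7 bp
  [178,181): 3 bp

[1,3,3,3,4,4,4,5,6,6,7,7,9,10,11,11,11,12,13,15,15,21]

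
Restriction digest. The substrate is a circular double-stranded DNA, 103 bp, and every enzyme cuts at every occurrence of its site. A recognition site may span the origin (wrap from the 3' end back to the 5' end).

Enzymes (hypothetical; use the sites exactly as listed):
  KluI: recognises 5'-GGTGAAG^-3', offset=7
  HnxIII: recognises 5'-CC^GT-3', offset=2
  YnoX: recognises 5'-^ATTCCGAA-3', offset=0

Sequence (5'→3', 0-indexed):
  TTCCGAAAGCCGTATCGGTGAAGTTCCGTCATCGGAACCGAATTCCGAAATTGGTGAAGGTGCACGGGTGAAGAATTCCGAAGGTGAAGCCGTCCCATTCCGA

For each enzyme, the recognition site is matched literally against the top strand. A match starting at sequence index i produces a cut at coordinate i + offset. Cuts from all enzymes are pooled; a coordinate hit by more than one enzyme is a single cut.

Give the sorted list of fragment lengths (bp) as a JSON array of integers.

[1,2,4,11,12,12,14,14,15,18]

Scan for sites:
  KluI GGTGAAG/7: at [16, 52, 66, 82] ⇒ [23, 59, 73, 89]
  HnxIII CCGT/2: at [9, 25, 89] ⇒ [11, 27, 91]
  YnoX ATTCCGAA/0: at [41, 74, 102] ⇒ [41, 74, 102]

All cut coordinates (distinct, sorted): [11, 23, 27, 41, 59, 73, 74, 89, 91, 102]

Fragments:
  11→23: 12 bp
  23→27: 4 bp
  27→41: 14 bp
  41→59: 18 bp
  59→73: 14 bp
  73→74: 1 bp
  74→89: 15 bp
  89→91: 2 bp
  91→102: 11 bp
  102→11 (wrap): 103-102+11 = 12 bp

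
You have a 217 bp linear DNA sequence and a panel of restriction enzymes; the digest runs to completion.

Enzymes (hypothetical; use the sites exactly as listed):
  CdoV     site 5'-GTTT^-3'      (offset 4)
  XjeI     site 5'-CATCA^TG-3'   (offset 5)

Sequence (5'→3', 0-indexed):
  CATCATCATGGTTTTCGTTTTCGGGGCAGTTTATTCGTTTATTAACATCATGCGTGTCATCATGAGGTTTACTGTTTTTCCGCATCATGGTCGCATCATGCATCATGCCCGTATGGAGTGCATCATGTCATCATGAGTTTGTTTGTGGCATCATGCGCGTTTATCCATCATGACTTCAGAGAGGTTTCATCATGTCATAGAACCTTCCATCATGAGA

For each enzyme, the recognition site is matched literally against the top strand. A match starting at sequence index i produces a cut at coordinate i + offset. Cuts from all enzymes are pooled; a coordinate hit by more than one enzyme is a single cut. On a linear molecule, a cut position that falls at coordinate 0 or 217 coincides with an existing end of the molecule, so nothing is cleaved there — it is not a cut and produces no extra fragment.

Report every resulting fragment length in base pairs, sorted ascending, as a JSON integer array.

[4,5,5,6,6,7,7,7,8,8,8,8,8,9,9,10,10,11,12,12,17,20,20]

Per-enzyme occurrences:
  CdoV (GTTT, off=4): starts [10, 16, 28, 36, 66, 73, 136, 140, 158, 183] → cuts [14, 20, 32, 40, 70, 77, 140, 144, 162, 187]
  XjeI (CATCATG, off=5): starts [3, 45, 57, 82, 93, 100, 120, 128, 148, 165, 187, 207] → cuts [8, 50, 62, 87, 98, 105, 125, 133, 153, 170, 192, 212]

All cut coordinates (distinct, sorted): [8, 14, 20, 32, 40, 50, 62, 70, 77, 87, 98, 105, 125, 133, 140, 144, 153, 162, 170, 187, 192, 212]

Fragment lengths:
  [0,8): 8 bp
  [8,14): 6 bp
  [14,20): 6 bp
  [20,32): 12 bp
  [32,40): 8 bp
  [40,50): 10 bp
  [50,62): 12 bp
  [62,70): 8 bp
  [70,77): 7 bp
  [77,87): 10 bp
  [87,98): 11 bp
  [98,105): 7 bp
  [105,125): 20 bp
  [125,133): 8 bp
  [133,140): 7 bp
  [140,144): 4 bp
  [144,153): 9 bp
  [153,162): 9 bp
  [162,170): 8 bp
  [170,187): 17 bp
  [187,192): 5 bp
  [192,212): 20 bp
  [212,217): 5 bp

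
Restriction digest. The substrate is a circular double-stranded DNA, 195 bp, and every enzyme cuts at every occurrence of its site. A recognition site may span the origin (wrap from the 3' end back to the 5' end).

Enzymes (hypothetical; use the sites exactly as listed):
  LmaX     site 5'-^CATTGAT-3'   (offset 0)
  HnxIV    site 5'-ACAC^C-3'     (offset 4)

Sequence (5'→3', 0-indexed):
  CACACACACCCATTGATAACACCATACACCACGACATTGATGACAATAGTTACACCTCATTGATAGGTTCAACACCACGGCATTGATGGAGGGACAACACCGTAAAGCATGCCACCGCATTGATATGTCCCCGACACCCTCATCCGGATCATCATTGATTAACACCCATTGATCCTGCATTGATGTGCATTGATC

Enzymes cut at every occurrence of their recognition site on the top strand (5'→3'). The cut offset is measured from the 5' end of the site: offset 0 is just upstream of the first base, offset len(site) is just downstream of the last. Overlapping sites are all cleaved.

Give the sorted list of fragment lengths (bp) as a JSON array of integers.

[1,1,2,5,5,7,10,11,12,13,15,17,17,18,20,20,21]

Scan for sites:
  LmaX CATTGAT/0: at [10, 34, 57, 80, 117, 152, 166, 177, 187] ⇒ [10, 34, 57, 80, 117, 152, 166, 177, 187]
  HnxIV ACACC/4: at [5, 18, 25, 51, 71, 96, 133, 161] ⇒ [9, 22, 29, 55, 75, 100, 137, 165]

All cut coordinates (distinct, sorted): [9, 10, 22, 29, 34, 55, 57, 75, 80, 100, 117, 137, 152, 165, 166, 177, 187]

Fragments:
  9→10: 1 bp
  10→22: 12 bp
  22→29: 7 bp
  29→34: 5 bp
  34→55: 21 bp
  55→57: 2 bp
  57→75: 18 bp
  75→80: 5 bp
  80→100: 20 bp
  100→117: 17 bp
  117→137: 20 bp
  137→152: 15 bp
  152→165: 13 bp
  165→166: 1 bp
  166→177: 11 bp
  177→187: 10 bp
  187→9 (wrap): 195-187+9 = 17 bp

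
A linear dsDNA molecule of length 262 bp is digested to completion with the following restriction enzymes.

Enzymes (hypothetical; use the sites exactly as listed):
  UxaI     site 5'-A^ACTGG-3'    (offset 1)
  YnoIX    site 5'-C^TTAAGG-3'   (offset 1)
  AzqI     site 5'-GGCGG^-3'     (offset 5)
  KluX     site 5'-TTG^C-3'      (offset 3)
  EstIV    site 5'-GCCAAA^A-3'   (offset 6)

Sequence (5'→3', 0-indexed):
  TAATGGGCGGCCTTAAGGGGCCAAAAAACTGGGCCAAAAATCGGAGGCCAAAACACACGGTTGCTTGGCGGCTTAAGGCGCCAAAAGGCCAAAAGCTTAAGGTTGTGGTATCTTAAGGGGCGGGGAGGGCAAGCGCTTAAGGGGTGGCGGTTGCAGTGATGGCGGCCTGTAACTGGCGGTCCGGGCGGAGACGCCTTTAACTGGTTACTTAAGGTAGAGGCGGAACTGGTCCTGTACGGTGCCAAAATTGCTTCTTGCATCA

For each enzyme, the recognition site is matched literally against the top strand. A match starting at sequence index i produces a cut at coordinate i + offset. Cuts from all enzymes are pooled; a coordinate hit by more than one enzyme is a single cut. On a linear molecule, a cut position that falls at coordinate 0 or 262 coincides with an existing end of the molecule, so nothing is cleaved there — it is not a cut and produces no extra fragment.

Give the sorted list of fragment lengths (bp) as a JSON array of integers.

Site scan:
  UxaI AACTGG/1: at [26, 170, 198, 223] ⇒ [27, 171, 199, 224]
  YnoIX CTTAAGG/1: at [11, 71, 95, 111, 135, 207] ⇒ [12, 72, 96, 112, 136, 208]
  AzqI GGCGG/5: at [5, 66, 118, 145, 160, 174, 183, 218] ⇒ [10, 71, 123, 150, 165, 179, 188, 223]
  KluX TTGC/3: at [60, 150, 247, 254] ⇒ [63, 153, 250, 257]
  EstIV GCCAAAA/6: at [19, 32, 46, 79, 87, 240] ⇒ [25, 38, 52, 85, 93, 246]

Pooled cuts: [10, 12, 25, 27, 38, 52, 63, 71, 72, 85, 93, 96, 112, 123, 136, 150, 153, 165, 171, 179, 188, 199, 208, 223, 224, 246, 250, 257]

Fragment lengths:
  [0,10): 10 bp
  [10,12): 2 bp
  [12,25): 13 bp
  [25,27): 2 bp
  [27,38): 11 bp
  [38,52): 14 bp
  [52,63): 11 bp
  [63,71): 8 bp
  [71,72): 1 bp
  [72,85): 13 bp
  [85,93): 8 bp
  [93,96): 3 bp
  [96,112): 16 bp
  [112,123): 11 bp
  [123,136): 13 bp
  [136,150): 14 bp
  [150,153): 3 bp
  [153,165): 12 bp
  [165,171): 6 bp
  [171,179): 8 bp
  [179,188): 9 bp
  [188,199): 11 bp
  [199,208): 9 bp
  [208,223): 15 bp
  [223,224): 1 bp
  [224,246): 22 bp
  [246,250): 4 bp
  [250,257): 7 bp
  [257,262): 5 bp

[1,1,2,2,3,3,4,5,6,7,8,8,8,9,9,10,11,11,11,11,12,13,13,13,14,14,15,16,22]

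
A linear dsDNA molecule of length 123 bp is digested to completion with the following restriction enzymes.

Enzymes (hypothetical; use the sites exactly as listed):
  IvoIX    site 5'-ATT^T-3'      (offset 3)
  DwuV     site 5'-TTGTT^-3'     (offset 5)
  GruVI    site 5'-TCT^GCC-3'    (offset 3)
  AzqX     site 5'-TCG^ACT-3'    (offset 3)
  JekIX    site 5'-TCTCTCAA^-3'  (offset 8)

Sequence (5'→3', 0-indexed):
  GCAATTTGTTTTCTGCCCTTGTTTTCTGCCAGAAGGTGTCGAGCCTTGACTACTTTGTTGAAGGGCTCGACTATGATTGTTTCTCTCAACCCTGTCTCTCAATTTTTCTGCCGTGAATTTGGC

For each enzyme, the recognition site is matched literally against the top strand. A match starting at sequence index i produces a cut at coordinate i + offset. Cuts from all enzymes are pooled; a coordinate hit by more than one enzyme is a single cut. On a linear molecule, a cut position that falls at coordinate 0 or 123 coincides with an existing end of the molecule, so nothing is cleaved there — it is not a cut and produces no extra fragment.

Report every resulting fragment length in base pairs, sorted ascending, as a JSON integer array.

[2,4,4,4,4,5,6,8,9,10,10,12,13,32]

Scan for sites:
  IvoIX (ATTT, off=3): starts [3, 101, 116] → cuts [6, 104, 119]
  DwuV (TTGTT, off=5): starts [5, 18, 54, 76] → cuts [10, 23, 59, 81]
  GruVI (TCTGCC, off=3): starts [11, 24, 106] → cuts [14, 27, 109]
  AzqX (TCGACT, off=3): starts [66] → cuts [69]
  JekIX (TCTCTCAA, off=8): starts [81, 94] → cuts [89, 102]

Pooled cuts: [6, 10, 14, 23, 27, 59, 69, 81, 89, 102, 104, 109, 119]

Fragment lengths:
  [0,6): 6 bp
  [6,10): 4 bp
  [10,14): 4 bp
  [14,23): 9 bp
  [23,27): 4 bp
  [27,59): 32 bp
  [59,69): 10 bp
  [69,81): 12 bp
  [81,89): 8 bp
  [89,102): 13 bp
  [102,104): 2 bp
  [104,109): 5 bp
  [109,119): 10 bp
  [119,123): 4 bp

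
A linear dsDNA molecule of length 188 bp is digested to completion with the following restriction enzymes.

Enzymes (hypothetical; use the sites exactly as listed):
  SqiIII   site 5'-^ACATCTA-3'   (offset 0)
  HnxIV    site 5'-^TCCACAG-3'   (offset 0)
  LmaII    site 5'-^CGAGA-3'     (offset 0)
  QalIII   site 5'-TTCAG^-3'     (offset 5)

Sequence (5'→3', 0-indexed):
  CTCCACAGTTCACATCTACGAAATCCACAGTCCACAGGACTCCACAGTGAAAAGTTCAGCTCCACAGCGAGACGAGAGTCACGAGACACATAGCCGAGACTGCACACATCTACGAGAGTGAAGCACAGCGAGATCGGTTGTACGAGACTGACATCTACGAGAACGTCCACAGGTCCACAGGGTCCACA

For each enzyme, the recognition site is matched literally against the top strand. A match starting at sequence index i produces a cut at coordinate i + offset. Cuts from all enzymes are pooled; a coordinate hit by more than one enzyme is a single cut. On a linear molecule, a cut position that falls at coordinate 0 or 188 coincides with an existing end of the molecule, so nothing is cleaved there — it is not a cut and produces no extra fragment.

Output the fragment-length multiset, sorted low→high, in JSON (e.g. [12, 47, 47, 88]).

[1,1,5,7,7,7,7,8,8,8,9,10,10,11,12,13,14,15,16,19]

Per-enzyme occurrences:
  SqiIII (ACATCTA, off=0): starts [11, 105, 150] → cuts [11, 105, 150]
  HnxIV (TCCACAG, off=0): starts [1, 23, 30, 40, 60, 165, 173] → cuts [1, 23, 30, 40, 60, 165, 173]
  LmaII (CGAGA, off=0): starts [67, 72, 81, 94, 112, 128, 142, 157] → cuts [67, 72, 81, 94, 112, 128, 142, 157]
  QalIII (TTCAG, off=5): starts [54] → cuts [59]

All cut coordinates (distinct, sorted): [1, 11, 23, 30, 40, 59, 60, 67, 72, 81, 94, 105, 112, 128, 142, 150, 157, 165, 173]

Fragments:
  [0,1): 1 bp
  [1,11): 10 bp
  [11,23): 12 bp
  [23,30): 7 bp
  [30,40): 10 bp
  [40,59): 19 bp
  [59,60): 1 bp
  [60,67): 7 bp
  [67,72): 5 bp
  [72,81): 9 bp
  [81,94): 13 bp
  [94,105): 11 bp
  [105,112): 7 bp
  [112,128): 16 bp
  [128,142): 14 bp
  [142,150): 8 bp
  [150,157): 7 bp
  [157,165): 8 bp
  [165,173): 8 bp
  [173,188): 15 bp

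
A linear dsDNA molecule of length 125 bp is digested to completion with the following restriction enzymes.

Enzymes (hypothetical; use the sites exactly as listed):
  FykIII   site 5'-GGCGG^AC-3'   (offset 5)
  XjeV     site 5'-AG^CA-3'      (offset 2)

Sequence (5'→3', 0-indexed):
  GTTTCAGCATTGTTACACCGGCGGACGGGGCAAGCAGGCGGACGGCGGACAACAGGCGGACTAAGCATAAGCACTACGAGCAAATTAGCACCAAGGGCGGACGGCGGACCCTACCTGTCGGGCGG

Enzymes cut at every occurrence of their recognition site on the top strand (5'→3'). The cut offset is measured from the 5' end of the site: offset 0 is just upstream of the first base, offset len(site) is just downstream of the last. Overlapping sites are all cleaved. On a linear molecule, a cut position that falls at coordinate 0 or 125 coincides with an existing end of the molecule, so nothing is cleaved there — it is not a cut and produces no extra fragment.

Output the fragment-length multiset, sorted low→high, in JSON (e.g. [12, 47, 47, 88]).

[6,6,7,7,7,7,8,9,10,11,12,17,18]

Per-enzyme occurrences:
  FykIII GGCGGAC/5: at [19, 36, 43, 54, 95, 102] ⇒ [24, 41, 48, 59, 100, 107]
  XjeV AGCA/2: at [5, 32, 63, 69, 78, 86] ⇒ [7, 34, 65, 71, 80, 88]

All cut coordinates (distinct, sorted): [7, 24, 34, 41, 48, 59, 65, 71, 80, 88, 100, 107]

Fragments:
  [0,7): 7 bp
  [7,24): 17 bp
  [24,34): 10 bp
  [34,41): 7 bp
  [41,48): 7 bp
  [48,59): 11 bp
  [59,65): 6 bp
  [65,71): 6 bp
  [71,80): 9 bp
  [80,88): 8 bp
  [88,100): 12 bp
  [100,107): 7 bp
  [107,125): 18 bp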